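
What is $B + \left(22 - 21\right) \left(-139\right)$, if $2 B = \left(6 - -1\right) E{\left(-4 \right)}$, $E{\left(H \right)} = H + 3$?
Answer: $- \frac{285}{2} \approx -142.5$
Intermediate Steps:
$E{\left(H \right)} = 3 + H$
$B = - \frac{7}{2}$ ($B = \frac{\left(6 - -1\right) \left(3 - 4\right)}{2} = \frac{\left(6 + 1\right) \left(-1\right)}{2} = \frac{7 \left(-1\right)}{2} = \frac{1}{2} \left(-7\right) = - \frac{7}{2} \approx -3.5$)
$B + \left(22 - 21\right) \left(-139\right) = - \frac{7}{2} + \left(22 - 21\right) \left(-139\right) = - \frac{7}{2} + 1 \left(-139\right) = - \frac{7}{2} - 139 = - \frac{285}{2}$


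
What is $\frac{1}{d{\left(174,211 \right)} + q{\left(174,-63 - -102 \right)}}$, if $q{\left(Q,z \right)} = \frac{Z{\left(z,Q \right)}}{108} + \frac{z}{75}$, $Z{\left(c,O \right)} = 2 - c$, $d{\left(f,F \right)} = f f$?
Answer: $\frac{2700}{81745679} \approx 3.3029 \cdot 10^{-5}$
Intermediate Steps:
$d{\left(f,F \right)} = f^{2}$
$q{\left(Q,z \right)} = \frac{1}{54} + \frac{11 z}{2700}$ ($q{\left(Q,z \right)} = \frac{2 - z}{108} + \frac{z}{75} = \left(2 - z\right) \frac{1}{108} + z \frac{1}{75} = \left(\frac{1}{54} - \frac{z}{108}\right) + \frac{z}{75} = \frac{1}{54} + \frac{11 z}{2700}$)
$\frac{1}{d{\left(174,211 \right)} + q{\left(174,-63 - -102 \right)}} = \frac{1}{174^{2} + \left(\frac{1}{54} + \frac{11 \left(-63 - -102\right)}{2700}\right)} = \frac{1}{30276 + \left(\frac{1}{54} + \frac{11 \left(-63 + 102\right)}{2700}\right)} = \frac{1}{30276 + \left(\frac{1}{54} + \frac{11}{2700} \cdot 39\right)} = \frac{1}{30276 + \left(\frac{1}{54} + \frac{143}{900}\right)} = \frac{1}{30276 + \frac{479}{2700}} = \frac{1}{\frac{81745679}{2700}} = \frac{2700}{81745679}$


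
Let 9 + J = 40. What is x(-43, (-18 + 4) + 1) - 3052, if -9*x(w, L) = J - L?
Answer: -27512/9 ≈ -3056.9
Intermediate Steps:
J = 31 (J = -9 + 40 = 31)
x(w, L) = -31/9 + L/9 (x(w, L) = -(31 - L)/9 = -31/9 + L/9)
x(-43, (-18 + 4) + 1) - 3052 = (-31/9 + ((-18 + 4) + 1)/9) - 3052 = (-31/9 + (-14 + 1)/9) - 3052 = (-31/9 + (1/9)*(-13)) - 3052 = (-31/9 - 13/9) - 3052 = -44/9 - 3052 = -27512/9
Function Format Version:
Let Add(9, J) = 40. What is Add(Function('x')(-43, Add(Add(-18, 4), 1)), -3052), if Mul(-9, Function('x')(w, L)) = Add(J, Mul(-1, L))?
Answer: Rational(-27512, 9) ≈ -3056.9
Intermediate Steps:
J = 31 (J = Add(-9, 40) = 31)
Function('x')(w, L) = Add(Rational(-31, 9), Mul(Rational(1, 9), L)) (Function('x')(w, L) = Mul(Rational(-1, 9), Add(31, Mul(-1, L))) = Add(Rational(-31, 9), Mul(Rational(1, 9), L)))
Add(Function('x')(-43, Add(Add(-18, 4), 1)), -3052) = Add(Add(Rational(-31, 9), Mul(Rational(1, 9), Add(Add(-18, 4), 1))), -3052) = Add(Add(Rational(-31, 9), Mul(Rational(1, 9), Add(-14, 1))), -3052) = Add(Add(Rational(-31, 9), Mul(Rational(1, 9), -13)), -3052) = Add(Add(Rational(-31, 9), Rational(-13, 9)), -3052) = Add(Rational(-44, 9), -3052) = Rational(-27512, 9)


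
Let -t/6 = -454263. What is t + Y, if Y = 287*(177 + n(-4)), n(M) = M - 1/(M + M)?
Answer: 22202119/8 ≈ 2.7753e+6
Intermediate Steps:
t = 2725578 (t = -6*(-454263) = 2725578)
n(M) = M - 1/(2*M)
Y = 397495/8 (Y = 287*(177 + (-4 - 1/2/(-4))) = 287*(177 + (-4 - 1/2*(-1/4))) = 287*(177 + (-4 + 1/8)) = 287*(177 - 31/8) = 287*(1385/8) = 397495/8 ≈ 49687.)
t + Y = 2725578 + 397495/8 = 22202119/8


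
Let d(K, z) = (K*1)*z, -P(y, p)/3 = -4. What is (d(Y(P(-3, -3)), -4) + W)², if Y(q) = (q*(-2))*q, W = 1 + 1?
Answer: 1331716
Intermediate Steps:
P(y, p) = 12 (P(y, p) = -3*(-4) = 12)
W = 2
Y(q) = -2*q² (Y(q) = (-2*q)*q = -2*q²)
d(K, z) = K*z
(d(Y(P(-3, -3)), -4) + W)² = (-2*12²*(-4) + 2)² = (-2*144*(-4) + 2)² = (-288*(-4) + 2)² = (1152 + 2)² = 1154² = 1331716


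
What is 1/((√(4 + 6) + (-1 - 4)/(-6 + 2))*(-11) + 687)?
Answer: 10772/7232889 + 176*√10/7232889 ≈ 0.0015663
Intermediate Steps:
1/((√(4 + 6) + (-1 - 4)/(-6 + 2))*(-11) + 687) = 1/((√10 - 5/(-4))*(-11) + 687) = 1/((√10 - 5*(-¼))*(-11) + 687) = 1/((√10 + 5/4)*(-11) + 687) = 1/((5/4 + √10)*(-11) + 687) = 1/((-55/4 - 11*√10) + 687) = 1/(2693/4 - 11*√10)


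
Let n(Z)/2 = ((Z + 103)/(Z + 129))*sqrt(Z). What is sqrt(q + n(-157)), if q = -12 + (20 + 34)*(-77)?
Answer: sqrt(-204330 + 189*I*sqrt(157))/7 ≈ 0.37421 + 64.577*I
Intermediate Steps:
n(Z) = 2*sqrt(Z)*(103 + Z)/(129 + Z) (n(Z) = 2*(((Z + 103)/(Z + 129))*sqrt(Z)) = 2*(((103 + Z)/(129 + Z))*sqrt(Z)) = 2*(sqrt(Z)*(103 + Z)/(129 + Z)) = 2*sqrt(Z)*(103 + Z)/(129 + Z))
q = -4170 (q = -12 + 54*(-77) = -12 - 4158 = -4170)
sqrt(q + n(-157)) = sqrt(-4170 + 2*sqrt(-157)*(103 - 157)/(129 - 157)) = sqrt(-4170 + 2*(I*sqrt(157))*(-54)/(-28)) = sqrt(-4170 + 2*(I*sqrt(157))*(-1/28)*(-54)) = sqrt(-4170 + 27*I*sqrt(157)/7)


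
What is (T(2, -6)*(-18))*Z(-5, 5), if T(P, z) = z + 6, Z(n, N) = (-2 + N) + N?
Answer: 0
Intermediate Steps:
Z(n, N) = -2 + 2*N
T(P, z) = 6 + z
(T(2, -6)*(-18))*Z(-5, 5) = ((6 - 6)*(-18))*(-2 + 2*5) = (0*(-18))*(-2 + 10) = 0*8 = 0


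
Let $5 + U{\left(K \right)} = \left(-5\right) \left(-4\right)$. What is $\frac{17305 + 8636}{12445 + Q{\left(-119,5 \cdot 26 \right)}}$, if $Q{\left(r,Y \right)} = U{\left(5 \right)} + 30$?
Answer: $\frac{25941}{12490} \approx 2.0769$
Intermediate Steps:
$U{\left(K \right)} = 15$ ($U{\left(K \right)} = -5 - -20 = -5 + 20 = 15$)
$Q{\left(r,Y \right)} = 45$ ($Q{\left(r,Y \right)} = 15 + 30 = 45$)
$\frac{17305 + 8636}{12445 + Q{\left(-119,5 \cdot 26 \right)}} = \frac{17305 + 8636}{12445 + 45} = \frac{25941}{12490}$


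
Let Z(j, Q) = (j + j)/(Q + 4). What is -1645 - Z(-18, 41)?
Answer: -8221/5 ≈ -1644.2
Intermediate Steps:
Z(j, Q) = 2*j/(4 + Q) (Z(j, Q) = (2*j)/(4 + Q) = 2*j/(4 + Q))
-1645 - Z(-18, 41) = -1645 - 2*(-18)/(4 + 41) = -1645 - 2*(-18)/45 = -1645 - 1*(-4/5) = -1645 + 4/5 = -8221/5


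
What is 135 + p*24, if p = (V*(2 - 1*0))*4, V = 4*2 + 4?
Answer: 2439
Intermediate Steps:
V = 12 (V = 8 + 4 = 12)
p = 96 (p = (12*(2 - 1*0))*4 = (12*(2 + 0))*4 = (12*2)*4 = 24*4 = 96)
135 + p*24 = 135 + 96*24 = 135 + 2304 = 2439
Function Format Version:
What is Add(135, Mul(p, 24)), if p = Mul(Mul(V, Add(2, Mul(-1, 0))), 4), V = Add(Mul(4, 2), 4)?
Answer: 2439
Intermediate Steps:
V = 12 (V = Add(8, 4) = 12)
p = 96 (p = Mul(Mul(12, Add(2, Mul(-1, 0))), 4) = Mul(Mul(12, Add(2, 0)), 4) = Mul(Mul(12, 2), 4) = Mul(24, 4) = 96)
Add(135, Mul(p, 24)) = Add(135, Mul(96, 24)) = Add(135, 2304) = 2439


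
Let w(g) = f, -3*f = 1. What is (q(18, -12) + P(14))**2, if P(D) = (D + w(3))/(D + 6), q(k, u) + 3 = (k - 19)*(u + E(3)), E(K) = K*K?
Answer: 1681/3600 ≈ 0.46694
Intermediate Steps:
E(K) = K**2
f = -1/3 (f = -1/3*1 = -1/3 ≈ -0.33333)
w(g) = -1/3
q(k, u) = -3 + (-19 + k)*(9 + u) (q(k, u) = -3 + (k - 19)*(u + 3**2) = -3 + (-19 + k)*(u + 9) = -3 + (-19 + k)*(9 + u))
P(D) = (-1/3 + D)/(6 + D) (P(D) = (D - 1/3)/(D + 6) = (-1/3 + D)/(6 + D))
(q(18, -12) + P(14))**2 = ((-174 - 19*(-12) + 9*18 + 18*(-12)) + (-1/3 + 14)/(6 + 14))**2 = ((-174 + 228 + 162 - 216) + (41/3)/20)**2 = (0 + (1/20)*(41/3))**2 = (0 + 41/60)**2 = (41/60)**2 = 1681/3600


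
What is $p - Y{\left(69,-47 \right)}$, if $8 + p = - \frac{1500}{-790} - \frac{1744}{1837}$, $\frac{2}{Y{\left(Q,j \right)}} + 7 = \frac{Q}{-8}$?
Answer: $- \frac{125579282}{18140375} \approx -6.9226$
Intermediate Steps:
$Y{\left(Q,j \right)} = \frac{2}{-7 - \frac{Q}{8}}$ ($Y{\left(Q,j \right)} = \frac{2}{-7 + \frac{Q}{-8}} = \frac{2}{-7 + Q \left(- \frac{1}{8}\right)} = \frac{2}{-7 - \frac{Q}{8}}$)
$p = - \frac{1023210}{145123}$ ($p = -8 - \left(- \frac{150}{79} + \frac{1744}{1837}\right) = -8 - - \frac{137774}{145123} = -8 + \left(\frac{150}{79} - \frac{1744}{1837}\right) = -8 + \frac{137774}{145123} = - \frac{1023210}{145123} \approx -7.0506$)
$p - Y{\left(69,-47 \right)} = - \frac{1023210}{145123} - - \frac{16}{56 + 69} = - \frac{1023210}{145123} - - \frac{16}{125} = - \frac{1023210}{145123} + \frac{16}{125} = - \frac{125579282}{18140375}$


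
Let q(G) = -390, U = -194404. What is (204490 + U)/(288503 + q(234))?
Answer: 10086/288113 ≈ 0.035007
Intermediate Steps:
(204490 + U)/(288503 + q(234)) = (204490 - 194404)/(288503 - 390) = 10086/288113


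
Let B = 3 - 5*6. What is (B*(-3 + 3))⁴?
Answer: 0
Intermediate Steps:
B = -27 (B = 3 - 30 = -27)
(B*(-3 + 3))⁴ = (-27*(-3 + 3))⁴ = (-27*0)⁴ = 0⁴ = 0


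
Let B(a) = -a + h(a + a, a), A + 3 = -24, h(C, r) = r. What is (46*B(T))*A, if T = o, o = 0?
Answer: 0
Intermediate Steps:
T = 0
A = -27 (A = -3 - 24 = -27)
B(a) = 0 (B(a) = -a + a = 0)
(46*B(T))*A = (46*0)*(-27) = 0*(-27) = 0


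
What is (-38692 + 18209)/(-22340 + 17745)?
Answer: 20483/4595 ≈ 4.4577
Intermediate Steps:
(-38692 + 18209)/(-22340 + 17745) = -20483/(-4595) = -20483*(-1/4595) = 20483/4595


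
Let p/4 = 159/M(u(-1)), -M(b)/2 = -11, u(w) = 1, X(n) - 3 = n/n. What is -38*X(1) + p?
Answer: -1354/11 ≈ -123.09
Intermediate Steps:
X(n) = 4 (X(n) = 3 + n/n = 3 + 1 = 4)
M(b) = 22 (M(b) = -2*(-11) = 22)
p = 318/11 (p = 4*(159/22) = 318/11 ≈ 28.909)
-38*X(1) + p = -38*4 + 318/11 = -152 + 318/11 = -1354/11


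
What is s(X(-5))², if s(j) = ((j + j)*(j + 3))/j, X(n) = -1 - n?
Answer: 196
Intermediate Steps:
s(j) = 6 + 2*j (s(j) = ((2*j)*(3 + j))/j = (2*j*(3 + j))/j = 6 + 2*j)
s(X(-5))² = (6 + 2*(-1 - 1*(-5)))² = (6 + 2*(-1 + 5))² = (6 + 2*4)² = (6 + 8)² = 14² = 196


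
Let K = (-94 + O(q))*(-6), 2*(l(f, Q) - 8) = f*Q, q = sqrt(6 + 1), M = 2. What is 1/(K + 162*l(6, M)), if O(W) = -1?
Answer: 1/2838 ≈ 0.00035236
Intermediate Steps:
q = sqrt(7) ≈ 2.6458
l(f, Q) = 8 + Q*f/2 (l(f, Q) = 8 + (f*Q)/2 = 8 + (Q*f)/2 = 8 + Q*f/2)
K = 570 (K = (-94 - 1)*(-6) = -95*(-6) = 570)
1/(K + 162*l(6, M)) = 1/(570 + 162*(8 + (1/2)*2*6)) = 1/(570 + 162*(8 + 6)) = 1/(570 + 162*14) = 1/(570 + 2268) = 1/2838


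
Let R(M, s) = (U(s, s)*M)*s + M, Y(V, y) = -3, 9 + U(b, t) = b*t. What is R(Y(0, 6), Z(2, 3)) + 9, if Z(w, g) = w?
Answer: 36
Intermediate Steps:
U(b, t) = -9 + b*t
R(M, s) = M + M*s*(-9 + s²) (R(M, s) = ((-9 + s*s)*M)*s + M = ((-9 + s²)*M)*s + M = (M*(-9 + s²))*s + M = M*s*(-9 + s²) + M = M + M*s*(-9 + s²))
R(Y(0, 6), Z(2, 3)) + 9 = -3*(1 + 2*(-9 + 2²)) + 9 = -3*(1 + 2*(-9 + 4)) + 9 = -3*(1 + 2*(-5)) + 9 = -3*(1 - 10) + 9 = -3*(-9) + 9 = 27 + 9 = 36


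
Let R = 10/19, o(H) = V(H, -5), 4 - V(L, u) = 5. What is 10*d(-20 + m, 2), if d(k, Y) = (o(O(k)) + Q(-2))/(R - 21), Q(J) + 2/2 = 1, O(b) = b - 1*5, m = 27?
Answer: 190/389 ≈ 0.48843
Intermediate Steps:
V(L, u) = -1 (V(L, u) = 4 - 1*5 = 4 - 5 = -1)
O(b) = -5 + b (O(b) = b - 5 = -5 + b)
Q(J) = 0 (Q(J) = -1 + 1 = 0)
o(H) = -1
R = 10/19 (R = 10*(1/19) = 10/19 ≈ 0.52632)
d(k, Y) = 19/389 (d(k, Y) = (-1 + 0)/(10/19 - 21) = -1/(-389/19) = -1*(-19/389) = 19/389)
10*d(-20 + m, 2) = 10*(19/389) = 190/389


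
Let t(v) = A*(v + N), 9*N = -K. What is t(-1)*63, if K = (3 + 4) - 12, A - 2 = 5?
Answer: -196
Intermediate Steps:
A = 7 (A = 2 + 5 = 7)
K = -5 (K = 7 - 12 = -5)
N = 5/9 (N = (-1*(-5))/9 = (⅑)*5 = 5/9 ≈ 0.55556)
t(v) = 35/9 + 7*v (t(v) = 7*(v + 5/9) = 7*(5/9 + v) = 35/9 + 7*v)
t(-1)*63 = (35/9 + 7*(-1))*63 = (35/9 - 7)*63 = -28/9*63 = -196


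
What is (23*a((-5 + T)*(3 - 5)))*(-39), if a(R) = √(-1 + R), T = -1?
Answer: -897*√11 ≈ -2975.0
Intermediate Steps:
(23*a((-5 + T)*(3 - 5)))*(-39) = (23*√(-1 + (-5 - 1)*(3 - 5)))*(-39) = (23*√(-1 - 6*(-2)))*(-39) = (23*√(-1 + 12))*(-39) = (23*√11)*(-39) = -897*√11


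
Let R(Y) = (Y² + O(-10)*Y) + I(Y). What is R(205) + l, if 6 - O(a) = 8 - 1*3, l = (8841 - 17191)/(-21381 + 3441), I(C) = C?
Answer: 76129225/1794 ≈ 42435.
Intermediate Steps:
l = 835/1794 (l = -8350/(-17940) = -8350*(-1/17940) = 835/1794 ≈ 0.46544)
O(a) = 1 (O(a) = 6 - (8 - 1*3) = 6 - (8 - 3) = 6 - 1*5 = 6 - 5 = 1)
R(Y) = Y² + 2*Y (R(Y) = (Y² + 1*Y) + Y = (Y² + Y) + Y = (Y + Y²) + Y = Y² + 2*Y)
R(205) + l = 205*(2 + 205) + 835/1794 = 205*207 + 835/1794 = 42435 + 835/1794 = 76129225/1794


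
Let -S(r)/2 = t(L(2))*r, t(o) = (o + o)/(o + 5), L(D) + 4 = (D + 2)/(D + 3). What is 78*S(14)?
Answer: 23296/3 ≈ 7765.3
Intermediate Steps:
L(D) = -4 + (2 + D)/(3 + D) (L(D) = -4 + (D + 2)/(D + 3) = -4 + (2 + D)/(3 + D))
t(o) = 2*o/(5 + o) (t(o) = (2*o)/(5 + o) = 2*o/(5 + o))
S(r) = 64*r/9 (S(r) = -2*2*((-10 - 3*2)/(3 + 2))/(5 + (-10 - 3*2)/(3 + 2))*r = -2*2*((-10 - 6)/5)/(5 + (-10 - 6)/5)*r = -2*2*((1/5)*(-16))/(5 + (1/5)*(-16))*r = -2*2*(-16/5)/(5 - 16/5)*r = -2*2*(-16/5)/(9/5)*r = -2*2*(-16/5)*(5/9)*r = -(-64)*r/9 = 64*r/9)
78*S(14) = 78*((64/9)*14) = 78*(896/9) = 23296/3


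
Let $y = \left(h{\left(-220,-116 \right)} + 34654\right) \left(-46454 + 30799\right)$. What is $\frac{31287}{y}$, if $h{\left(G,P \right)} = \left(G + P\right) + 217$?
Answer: $- \frac{31287}{540645425} \approx -5.787 \cdot 10^{-5}$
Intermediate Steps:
$h{\left(G,P \right)} = 217 + G + P$
$y = -540645425$ ($y = \left(\left(217 - 220 - 116\right) + 34654\right) \left(-46454 + 30799\right) = \left(-119 + 34654\right) \left(-15655\right) = 34535 \left(-15655\right) = -540645425$)
$\frac{31287}{y} = \frac{31287}{-540645425} = 31287 \left(- \frac{1}{540645425}\right) = - \frac{31287}{540645425}$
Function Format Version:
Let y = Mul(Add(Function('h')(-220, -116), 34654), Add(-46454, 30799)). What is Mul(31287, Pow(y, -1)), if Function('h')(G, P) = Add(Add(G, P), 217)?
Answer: Rational(-31287, 540645425) ≈ -5.7870e-5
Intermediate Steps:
Function('h')(G, P) = Add(217, G, P)
y = -540645425 (y = Mul(Add(Add(217, -220, -116), 34654), Add(-46454, 30799)) = Mul(Add(-119, 34654), -15655) = Mul(34535, -15655) = -540645425)
Mul(31287, Pow(y, -1)) = Mul(31287, Pow(-540645425, -1)) = Mul(31287, Rational(-1, 540645425)) = Rational(-31287, 540645425)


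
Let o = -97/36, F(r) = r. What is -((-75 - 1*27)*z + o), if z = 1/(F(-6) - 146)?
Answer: 346/171 ≈ 2.0234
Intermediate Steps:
o = -97/36 (o = -97*1/36 = -97/36 ≈ -2.6944)
z = -1/152 (z = 1/(-6 - 146) = 1/(-152) = -1/152 ≈ -0.0065789)
-((-75 - 1*27)*z + o) = -((-75 - 1*27)*(-1/152) - 97/36) = -((-75 - 27)*(-1/152) - 97/36) = -(-102*(-1/152) - 97/36) = -(51/76 - 97/36) = -1*(-346/171) = 346/171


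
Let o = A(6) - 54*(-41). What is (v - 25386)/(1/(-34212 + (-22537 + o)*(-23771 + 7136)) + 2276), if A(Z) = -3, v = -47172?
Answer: -24531047005284/769490104249 ≈ -31.880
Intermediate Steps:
o = 2211 (o = -3 - 54*(-41) = -3 + 2214 = 2211)
(v - 25386)/(1/(-34212 + (-22537 + o)*(-23771 + 7136)) + 2276) = (-47172 - 25386)/(1/(-34212 + (-22537 + 2211)*(-23771 + 7136)) + 2276) = -72558/(1/(-34212 - 20326*(-16635)) + 2276) = -72558/(1/(-34212 + 338123010) + 2276) = -72558/(1/338088798 + 2276) = -72558/769490104249/338088798 = -72558*338088798/769490104249 = -24531047005284/769490104249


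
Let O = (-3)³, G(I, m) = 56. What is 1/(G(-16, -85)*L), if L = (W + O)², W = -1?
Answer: 1/43904 ≈ 2.2777e-5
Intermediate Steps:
O = -27
L = 784 (L = (-1 - 27)² = (-28)² = 784)
1/(G(-16, -85)*L) = 1/(56*784) = (1/56)*(1/784) = 1/43904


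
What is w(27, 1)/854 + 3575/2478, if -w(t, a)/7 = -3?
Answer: 110896/75579 ≈ 1.4673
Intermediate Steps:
w(t, a) = 21 (w(t, a) = -7*(-3) = 21)
w(27, 1)/854 + 3575/2478 = 21/854 + 3575/2478 = 21*(1/854) + 3575*(1/2478) = 3/122 + 3575/2478 = 110896/75579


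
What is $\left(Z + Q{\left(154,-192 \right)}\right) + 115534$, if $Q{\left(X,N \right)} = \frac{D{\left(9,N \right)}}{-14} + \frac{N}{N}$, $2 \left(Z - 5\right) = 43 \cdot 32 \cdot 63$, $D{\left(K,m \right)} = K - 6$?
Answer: $\frac{2224373}{14} \approx 1.5888 \cdot 10^{5}$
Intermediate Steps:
$D{\left(K,m \right)} = -6 + K$
$Z = 43349$ ($Z = 5 + \frac{43 \cdot 32 \cdot 63}{2} = 5 + \frac{1376 \cdot 63}{2} = 5 + \frac{1}{2} \cdot 86688 = 5 + 43344 = 43349$)
$Q{\left(X,N \right)} = \frac{11}{14}$ ($Q{\left(X,N \right)} = \frac{-6 + 9}{-14} + \frac{N}{N} = 3 \left(- \frac{1}{14}\right) + 1 = - \frac{3}{14} + 1 = \frac{11}{14}$)
$\left(Z + Q{\left(154,-192 \right)}\right) + 115534 = \left(43349 + \frac{11}{14}\right) + 115534 = \frac{606897}{14} + 115534 = \frac{2224373}{14}$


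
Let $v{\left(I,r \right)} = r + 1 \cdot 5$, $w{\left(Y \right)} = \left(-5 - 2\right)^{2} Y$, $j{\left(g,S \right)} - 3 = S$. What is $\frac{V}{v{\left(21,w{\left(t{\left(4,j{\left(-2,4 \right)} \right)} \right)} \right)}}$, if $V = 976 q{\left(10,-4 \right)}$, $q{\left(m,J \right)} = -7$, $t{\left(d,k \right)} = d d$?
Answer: $- \frac{6832}{789} \approx -8.6591$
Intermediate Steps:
$j{\left(g,S \right)} = 3 + S$
$t{\left(d,k \right)} = d^{2}$
$w{\left(Y \right)} = 49 Y$ ($w{\left(Y \right)} = \left(-7\right)^{2} Y = 49 Y$)
$V = -6832$ ($V = 976 \left(-7\right) = -6832$)
$v{\left(I,r \right)} = 5 + r$ ($v{\left(I,r \right)} = r + 5 = 5 + r$)
$\frac{V}{v{\left(21,w{\left(t{\left(4,j{\left(-2,4 \right)} \right)} \right)} \right)}} = - \frac{6832}{5 + 49 \cdot 4^{2}} = - \frac{6832}{5 + 49 \cdot 16} = - \frac{6832}{5 + 784} = - \frac{6832}{789}$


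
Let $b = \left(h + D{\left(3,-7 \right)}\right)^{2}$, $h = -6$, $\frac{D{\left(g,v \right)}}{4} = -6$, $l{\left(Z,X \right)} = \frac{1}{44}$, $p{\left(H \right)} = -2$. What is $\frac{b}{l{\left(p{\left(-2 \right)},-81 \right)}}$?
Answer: $39600$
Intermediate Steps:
$l{\left(Z,X \right)} = \frac{1}{44}$
$D{\left(g,v \right)} = -24$ ($D{\left(g,v \right)} = 4 \left(-6\right) = -24$)
$b = 900$ ($b = \left(-6 - 24\right)^{2} = \left(-30\right)^{2} = 900$)
$\frac{b}{l{\left(p{\left(-2 \right)},-81 \right)}} = 900 \frac{1}{\frac{1}{44}} = 900 \cdot 44 = 39600$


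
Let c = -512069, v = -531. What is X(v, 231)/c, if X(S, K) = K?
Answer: -231/512069 ≈ -0.00045111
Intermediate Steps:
X(v, 231)/c = 231/(-512069) = 231*(-1/512069) = -231/512069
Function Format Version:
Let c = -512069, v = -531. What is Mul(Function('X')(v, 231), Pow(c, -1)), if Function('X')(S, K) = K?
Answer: Rational(-231, 512069) ≈ -0.00045111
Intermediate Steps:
Mul(Function('X')(v, 231), Pow(c, -1)) = Mul(231, Pow(-512069, -1)) = Mul(231, Rational(-1, 512069)) = Rational(-231, 512069)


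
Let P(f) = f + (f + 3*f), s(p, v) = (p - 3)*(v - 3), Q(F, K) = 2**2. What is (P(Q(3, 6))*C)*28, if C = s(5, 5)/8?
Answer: 280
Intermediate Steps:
Q(F, K) = 4
s(p, v) = (-3 + p)*(-3 + v)
P(f) = 5*f (P(f) = f + 4*f = 5*f)
C = 1/2 (C = (9 - 3*5 - 3*5 + 5*5)/8 = (9 - 15 - 15 + 25)*(1/8) = 4*(1/8) = 1/2 ≈ 0.50000)
(P(Q(3, 6))*C)*28 = ((5*4)*(1/2))*28 = (20*(1/2))*28 = 10*28 = 280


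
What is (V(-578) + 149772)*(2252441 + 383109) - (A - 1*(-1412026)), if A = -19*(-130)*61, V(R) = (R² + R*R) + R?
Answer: 2154196856404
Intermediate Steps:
V(R) = R + 2*R² (V(R) = (R² + R²) + R = 2*R² + R = R + 2*R²)
A = 150670 (A = 2470*61 = 150670)
(V(-578) + 149772)*(2252441 + 383109) - (A - 1*(-1412026)) = (-578*(1 + 2*(-578)) + 149772)*(2252441 + 383109) - (150670 - 1*(-1412026)) = (-578*(1 - 1156) + 149772)*2635550 - (150670 + 1412026) = (-578*(-1155) + 149772)*2635550 - 1*1562696 = (667590 + 149772)*2635550 - 1562696 = 817362*2635550 - 1562696 = 2154198419100 - 1562696 = 2154196856404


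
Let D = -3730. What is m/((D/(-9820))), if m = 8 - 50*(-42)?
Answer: 2070056/373 ≈ 5549.8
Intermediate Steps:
m = 2108 (m = 8 + 2100 = 2108)
m/((D/(-9820))) = 2108/((-3730/(-9820))) = 2108/((-3730*(-1/9820))) = 2108/(373/982) = 2108*(982/373) = 2070056/373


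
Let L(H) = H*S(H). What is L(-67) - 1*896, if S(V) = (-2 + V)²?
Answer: -319883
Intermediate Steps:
L(H) = H*(-2 + H)²
L(-67) - 1*896 = -67*(-2 - 67)² - 1*896 = -67*(-69)² - 896 = -67*4761 - 896 = -318987 - 896 = -319883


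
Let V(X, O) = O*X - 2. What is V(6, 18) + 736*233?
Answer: 171594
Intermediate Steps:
V(X, O) = -2 + O*X
V(6, 18) + 736*233 = (-2 + 18*6) + 736*233 = (-2 + 108) + 171488 = 106 + 171488 = 171594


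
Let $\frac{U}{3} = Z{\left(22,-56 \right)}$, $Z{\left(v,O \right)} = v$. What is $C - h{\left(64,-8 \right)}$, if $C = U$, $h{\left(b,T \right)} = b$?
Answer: $2$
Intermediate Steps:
$U = 66$ ($U = 3 \cdot 22 = 66$)
$C = 66$
$C - h{\left(64,-8 \right)} = 66 - 64 = 2$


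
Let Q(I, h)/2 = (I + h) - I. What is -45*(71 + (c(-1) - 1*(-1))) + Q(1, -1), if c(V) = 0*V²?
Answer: -3242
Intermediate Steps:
c(V) = 0
Q(I, h) = 2*h (Q(I, h) = 2*((I + h) - I) = 2*h)
-45*(71 + (c(-1) - 1*(-1))) + Q(1, -1) = -45*(71 + (0 - 1*(-1))) + 2*(-1) = -45*(71 + (0 + 1)) - 2 = -45*(71 + 1) - 2 = -45*72 - 2 = -3240 - 2 = -3242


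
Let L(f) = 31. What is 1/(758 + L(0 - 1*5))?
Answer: 1/789 ≈ 0.0012674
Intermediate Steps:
1/(758 + L(0 - 1*5)) = 1/(758 + 31) = 1/789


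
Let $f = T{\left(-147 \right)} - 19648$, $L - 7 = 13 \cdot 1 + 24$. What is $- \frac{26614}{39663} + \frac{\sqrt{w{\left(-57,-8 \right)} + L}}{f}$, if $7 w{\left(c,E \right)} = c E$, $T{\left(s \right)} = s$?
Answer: $- \frac{26614}{39663} - \frac{2 \sqrt{1337}}{138565} \approx -0.67153$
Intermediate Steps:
$L = 44$ ($L = 7 + \left(13 \cdot 1 + 24\right) = 7 + \left(13 + 24\right) = 7 + 37 = 44$)
$w{\left(c,E \right)} = \frac{E c}{7}$ ($w{\left(c,E \right)} = \frac{c E}{7} = \frac{E c}{7}$)
$f = -19795$ ($f = -147 - 19648 = -19795$)
$- \frac{26614}{39663} + \frac{\sqrt{w{\left(-57,-8 \right)} + L}}{f} = - \frac{26614}{39663} + \frac{\sqrt{\frac{1}{7} \left(-8\right) \left(-57\right) + 44}}{-19795} = \left(-26614\right) \frac{1}{39663} + \sqrt{\frac{456}{7} + 44} \left(- \frac{1}{19795}\right) = - \frac{26614}{39663} + \sqrt{\frac{764}{7}} \left(- \frac{1}{19795}\right) = - \frac{26614}{39663} + \frac{2 \sqrt{1337}}{7} \left(- \frac{1}{19795}\right) = - \frac{26614}{39663} - \frac{2 \sqrt{1337}}{138565}$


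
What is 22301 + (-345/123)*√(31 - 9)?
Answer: 22301 - 115*√22/41 ≈ 22288.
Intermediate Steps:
22301 + (-345/123)*√(31 - 9) = 22301 + (-345*1/123)*√22 = 22301 - 115*√22/41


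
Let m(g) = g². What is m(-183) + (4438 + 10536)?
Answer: 48463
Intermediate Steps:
m(-183) + (4438 + 10536) = (-183)² + (4438 + 10536) = 33489 + 14974 = 48463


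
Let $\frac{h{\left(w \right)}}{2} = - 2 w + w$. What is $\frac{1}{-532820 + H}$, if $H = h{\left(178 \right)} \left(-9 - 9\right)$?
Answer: $- \frac{1}{526412} \approx -1.8997 \cdot 10^{-6}$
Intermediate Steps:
$h{\left(w \right)} = - 2 w$ ($h{\left(w \right)} = 2 \left(- 2 w + w\right) = 2 \left(- w\right) = - 2 w$)
$H = 6408$ ($H = \left(-2\right) 178 \left(-9 - 9\right) = \left(-356\right) \left(-18\right) = 6408$)
$\frac{1}{-532820 + H} = \frac{1}{-532820 + 6408} = \frac{1}{-526412} = - \frac{1}{526412}$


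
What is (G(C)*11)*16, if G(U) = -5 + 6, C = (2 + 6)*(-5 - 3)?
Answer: 176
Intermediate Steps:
C = -64 (C = 8*(-8) = -64)
G(U) = 1
(G(C)*11)*16 = (1*11)*16 = 11*16 = 176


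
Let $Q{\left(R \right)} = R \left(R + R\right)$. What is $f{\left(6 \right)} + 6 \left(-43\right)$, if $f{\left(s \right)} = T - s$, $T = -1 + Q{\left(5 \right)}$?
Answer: $-215$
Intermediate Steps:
$Q{\left(R \right)} = 2 R^{2}$ ($Q{\left(R \right)} = R 2 R = 2 R^{2}$)
$T = 49$ ($T = -1 + 2 \cdot 5^{2} = -1 + 2 \cdot 25 = -1 + 50 = 49$)
$f{\left(s \right)} = 49 - s$
$f{\left(6 \right)} + 6 \left(-43\right) = \left(49 - 6\right) + 6 \left(-43\right) = \left(49 - 6\right) - 258 = 43 - 258 = -215$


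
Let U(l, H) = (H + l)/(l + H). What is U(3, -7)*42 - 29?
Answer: 13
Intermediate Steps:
U(l, H) = 1 (U(l, H) = (H + l)/(H + l) = 1)
U(3, -7)*42 - 29 = 1*42 - 29 = 42 - 29 = 13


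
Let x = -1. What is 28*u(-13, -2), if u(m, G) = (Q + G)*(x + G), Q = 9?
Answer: -588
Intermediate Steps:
u(m, G) = (-1 + G)*(9 + G) (u(m, G) = (9 + G)*(-1 + G) = (-1 + G)*(9 + G))
28*u(-13, -2) = 28*(-9 + (-2)² + 8*(-2)) = 28*(-9 + 4 - 16) = 28*(-21) = -588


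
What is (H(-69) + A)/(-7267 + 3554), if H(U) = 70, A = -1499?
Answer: 1429/3713 ≈ 0.38486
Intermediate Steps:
(H(-69) + A)/(-7267 + 3554) = (70 - 1499)/(-7267 + 3554) = -1429/(-3713) = -1429*(-1/3713) = 1429/3713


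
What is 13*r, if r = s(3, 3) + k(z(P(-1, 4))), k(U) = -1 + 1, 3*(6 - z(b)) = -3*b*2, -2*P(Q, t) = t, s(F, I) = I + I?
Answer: 78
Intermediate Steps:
s(F, I) = 2*I
P(Q, t) = -t/2
z(b) = 6 + 2*b (z(b) = 6 - (-3*b)*2/3 = 6 - (-2)*b = 6 + 2*b)
k(U) = 0
r = 6 (r = 2*3 + 0 = 6 + 0 = 6)
13*r = 13*6 = 78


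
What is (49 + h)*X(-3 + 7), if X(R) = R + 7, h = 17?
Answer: 726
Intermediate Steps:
X(R) = 7 + R
(49 + h)*X(-3 + 7) = (49 + 17)*(7 + (-3 + 7)) = 66*(7 + 4) = 66*11 = 726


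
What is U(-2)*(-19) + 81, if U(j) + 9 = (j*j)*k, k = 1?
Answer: 176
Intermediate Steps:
U(j) = -9 + j² (U(j) = -9 + (j*j)*1 = -9 + j²*1 = -9 + j²)
U(-2)*(-19) + 81 = (-9 + (-2)²)*(-19) + 81 = (-9 + 4)*(-19) + 81 = -5*(-19) + 81 = 95 + 81 = 176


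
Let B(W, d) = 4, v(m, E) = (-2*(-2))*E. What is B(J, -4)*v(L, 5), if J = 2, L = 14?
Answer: 80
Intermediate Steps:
v(m, E) = 4*E
B(J, -4)*v(L, 5) = 4*(4*5) = 4*20 = 80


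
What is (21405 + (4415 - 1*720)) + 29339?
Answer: 54439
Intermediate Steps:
(21405 + (4415 - 1*720)) + 29339 = (21405 + (4415 - 720)) + 29339 = (21405 + 3695) + 29339 = 25100 + 29339 = 54439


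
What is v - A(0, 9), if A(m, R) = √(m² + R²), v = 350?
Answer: 341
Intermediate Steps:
A(m, R) = √(R² + m²)
v - A(0, 9) = 350 - √(9² + 0²) = 350 - √(81 + 0) = 350 - √81 = 350 - 1*9 = 350 - 9 = 341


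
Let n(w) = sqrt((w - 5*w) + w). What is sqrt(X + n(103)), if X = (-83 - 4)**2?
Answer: sqrt(7569 + I*sqrt(309)) ≈ 87.0 + 0.101*I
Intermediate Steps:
X = 7569 (X = (-87)**2 = 7569)
n(w) = sqrt(3)*sqrt(-w) (n(w) = sqrt(-4*w + w) = sqrt(-3*w) = sqrt(3)*sqrt(-w))
sqrt(X + n(103)) = sqrt(7569 + sqrt(3)*sqrt(-1*103)) = sqrt(7569 + sqrt(3)*sqrt(-103)) = sqrt(7569 + sqrt(3)*(I*sqrt(103))) = sqrt(7569 + I*sqrt(309))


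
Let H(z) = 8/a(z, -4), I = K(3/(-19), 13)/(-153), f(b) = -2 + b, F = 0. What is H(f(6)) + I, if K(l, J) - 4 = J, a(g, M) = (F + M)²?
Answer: 7/18 ≈ 0.38889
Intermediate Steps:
a(g, M) = M² (a(g, M) = (0 + M)² = M²)
K(l, J) = 4 + J
I = -⅑ (I = (4 + 13)/(-153) = 17*(-1/153) = -⅑ ≈ -0.11111)
H(z) = ½ (H(z) = 8/((-4)²) = 8/16 = 8*(1/16) = ½)
H(f(6)) + I = ½ - ⅑ = 7/18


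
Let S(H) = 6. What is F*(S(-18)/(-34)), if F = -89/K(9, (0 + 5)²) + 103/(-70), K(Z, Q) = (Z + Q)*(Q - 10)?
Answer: 2938/10115 ≈ 0.29046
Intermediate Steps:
K(Z, Q) = (-10 + Q)*(Q + Z) (K(Z, Q) = (Q + Z)*(-10 + Q) = (-10 + Q)*(Q + Z))
F = -2938/1785 (F = -89/(((0 + 5)²)² - 10*(0 + 5)² - 10*9 + (0 + 5)²*9) + 103/(-70) = -89/((5²)² - 10*5² - 90 + 5²*9) + 103*(-1/70) = -89/(25² - 10*25 - 90 + 25*9) - 103/70 = -89/(625 - 250 - 90 + 225) - 103/70 = -89/510 - 103/70 = -2938/1785 ≈ -1.6459)
F*(S(-18)/(-34)) = -5876/(595*(-34)) = -5876*(-1)/(595*34) = -2938/1785*(-3/17) = 2938/10115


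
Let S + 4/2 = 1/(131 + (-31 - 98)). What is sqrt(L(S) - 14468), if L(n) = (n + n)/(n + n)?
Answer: I*sqrt(14467) ≈ 120.28*I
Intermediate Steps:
S = -3/2 (S = -2 + 1/(131 + (-31 - 98)) = -2 + 1/(131 - 129) = -2 + 1/2 = -3/2 ≈ -1.5000)
L(n) = 1 (L(n) = (2*n)/((2*n)) = (2*n)*(1/(2*n)) = 1)
sqrt(L(S) - 14468) = sqrt(1 - 14468) = sqrt(-14467) = I*sqrt(14467)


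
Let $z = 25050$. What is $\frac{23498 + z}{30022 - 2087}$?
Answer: $\frac{48548}{27935} \approx 1.7379$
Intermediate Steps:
$\frac{23498 + z}{30022 - 2087} = \frac{23498 + 25050}{30022 - 2087} = \frac{48548}{27935}$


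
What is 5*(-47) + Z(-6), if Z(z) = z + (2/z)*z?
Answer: -239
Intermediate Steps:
Z(z) = 2 + z (Z(z) = z + 2 = 2 + z)
5*(-47) + Z(-6) = 5*(-47) + (2 - 6) = -235 - 4 = -239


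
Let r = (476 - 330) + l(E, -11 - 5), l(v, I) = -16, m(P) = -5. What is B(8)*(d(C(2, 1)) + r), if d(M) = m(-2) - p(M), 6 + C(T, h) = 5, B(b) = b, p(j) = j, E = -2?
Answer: 1008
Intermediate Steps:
C(T, h) = -1 (C(T, h) = -6 + 5 = -1)
r = 130 (r = (476 - 330) - 16 = 146 - 16 = 130)
d(M) = -5 - M
B(8)*(d(C(2, 1)) + r) = 8*((-5 - 1*(-1)) + 130) = 8*((-5 + 1) + 130) = 8*(-4 + 130) = 8*126 = 1008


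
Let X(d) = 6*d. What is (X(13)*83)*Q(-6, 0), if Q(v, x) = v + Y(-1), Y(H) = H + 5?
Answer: -12948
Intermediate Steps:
Y(H) = 5 + H
Q(v, x) = 4 + v (Q(v, x) = v + (5 - 1) = v + 4 = 4 + v)
(X(13)*83)*Q(-6, 0) = ((6*13)*83)*(4 - 6) = (78*83)*(-2) = 6474*(-2) = -12948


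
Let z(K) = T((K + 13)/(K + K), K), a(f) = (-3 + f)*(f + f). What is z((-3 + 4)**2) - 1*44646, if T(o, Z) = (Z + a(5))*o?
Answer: -44499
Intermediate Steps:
a(f) = 2*f*(-3 + f) (a(f) = (-3 + f)*(2*f) = 2*f*(-3 + f))
T(o, Z) = o*(20 + Z) (T(o, Z) = (Z + 2*5*(-3 + 5))*o = (Z + 2*5*2)*o = (Z + 20)*o = (20 + Z)*o = o*(20 + Z))
z(K) = (13 + K)*(20 + K)/(2*K) (z(K) = ((K + 13)/(K + K))*(20 + K) = ((13 + K)/((2*K)))*(20 + K) = ((13 + K)*(1/(2*K)))*(20 + K) = ((13 + K)/(2*K))*(20 + K) = (13 + K)*(20 + K)/(2*K))
z((-3 + 4)**2) - 1*44646 = (13 + (-3 + 4)**2)*(20 + (-3 + 4)**2)/(2*((-3 + 4)**2)) - 1*44646 = (13 + 1**2)*(20 + 1**2)/(2*(1**2)) - 44646 = (1/2)*(13 + 1)*(20 + 1)/1 - 44646 = (1/2)*1*14*21 - 44646 = 147 - 44646 = -44499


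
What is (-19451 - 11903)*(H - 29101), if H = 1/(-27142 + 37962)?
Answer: 4936261183463/5410 ≈ 9.1243e+8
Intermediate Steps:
H = 1/10820 ≈ 9.2421e-5
(-19451 - 11903)*(H - 29101) = (-19451 - 11903)*(1/10820 - 29101) = -31354*(-314872819/10820) = 4936261183463/5410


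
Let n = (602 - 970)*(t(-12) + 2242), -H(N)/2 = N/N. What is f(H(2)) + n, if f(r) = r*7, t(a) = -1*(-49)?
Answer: -843102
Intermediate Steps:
H(N) = -2 (H(N) = -2*N/N = -2*1 = -2)
t(a) = 49
f(r) = 7*r
n = -843088 (n = (602 - 970)*(49 + 2242) = -368*2291 = -843088)
f(H(2)) + n = 7*(-2) - 843088 = -14 - 843088 = -843102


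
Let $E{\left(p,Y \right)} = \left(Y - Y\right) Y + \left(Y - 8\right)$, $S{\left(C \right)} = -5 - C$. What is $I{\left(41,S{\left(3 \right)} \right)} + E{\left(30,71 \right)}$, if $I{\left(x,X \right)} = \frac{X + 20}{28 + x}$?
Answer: $\frac{1453}{23} \approx 63.174$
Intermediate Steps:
$E{\left(p,Y \right)} = -8 + Y$ ($E{\left(p,Y \right)} = 0 Y + \left(-8 + Y\right) = 0 + \left(-8 + Y\right) = -8 + Y$)
$I{\left(x,X \right)} = \frac{20 + X}{28 + x}$
$I{\left(41,S{\left(3 \right)} \right)} + E{\left(30,71 \right)} = \frac{20 - 8}{28 + 41} + \left(-8 + 71\right) = \frac{20 - 8}{69} + 63 = \frac{1}{69} \cdot 12 + 63 = \frac{4}{23} + 63 = \frac{1453}{23}$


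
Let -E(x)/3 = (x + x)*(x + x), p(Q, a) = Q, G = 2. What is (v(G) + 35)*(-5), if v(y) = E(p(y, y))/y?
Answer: -55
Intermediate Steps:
E(x) = -12*x² (E(x) = -3*(x + x)*(x + x) = -3*2*x*2*x = -12*x²)
v(y) = -12*y (v(y) = (-12*y²)/y = -12*y)
(v(G) + 35)*(-5) = (-12*2 + 35)*(-5) = (-24 + 35)*(-5) = 11*(-5) = -55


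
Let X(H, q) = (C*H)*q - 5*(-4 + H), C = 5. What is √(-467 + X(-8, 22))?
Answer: 3*I*√143 ≈ 35.875*I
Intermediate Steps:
X(H, q) = 20 - 5*H + 5*H*q (X(H, q) = (5*H)*q - 5*(-4 + H) = 5*H*q + (20 - 5*H) = 20 - 5*H + 5*H*q)
√(-467 + X(-8, 22)) = √(-467 + (20 - 5*(-8) + 5*(-8)*22)) = √(-467 + (20 + 40 - 880)) = √(-467 - 820) = √(-1287) = 3*I*√143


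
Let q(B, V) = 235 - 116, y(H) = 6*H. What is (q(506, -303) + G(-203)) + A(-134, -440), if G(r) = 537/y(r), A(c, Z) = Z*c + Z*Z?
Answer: 102587495/406 ≈ 2.5268e+5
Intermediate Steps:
q(B, V) = 119
A(c, Z) = Z² + Z*c (A(c, Z) = Z*c + Z² = Z² + Z*c)
G(r) = 179/(2*r) (G(r) = 537/((6*r)) = 537*(1/(6*r)) = 179/(2*r))
(q(506, -303) + G(-203)) + A(-134, -440) = (119 + (179/2)/(-203)) - 440*(-440 - 134) = (119 + (179/2)*(-1/203)) - 440*(-574) = (119 - 179/406) + 252560 = 48135/406 + 252560 = 102587495/406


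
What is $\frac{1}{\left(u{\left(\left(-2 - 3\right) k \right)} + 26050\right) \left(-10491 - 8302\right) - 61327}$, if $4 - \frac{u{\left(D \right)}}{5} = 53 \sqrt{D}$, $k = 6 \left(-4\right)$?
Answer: $- \frac{489994837}{237118718980133569} - \frac{9960290 \sqrt{30}}{237118718980133569} \approx -2.2965 \cdot 10^{-9}$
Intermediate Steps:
$k = -24$
$u{\left(D \right)} = 20 - 265 \sqrt{D}$ ($u{\left(D \right)} = 20 - 5 \cdot 53 \sqrt{D} = 20 - 265 \sqrt{D}$)
$\frac{1}{\left(u{\left(\left(-2 - 3\right) k \right)} + 26050\right) \left(-10491 - 8302\right) - 61327} = \frac{1}{\left(\left(20 - 265 \sqrt{\left(-2 - 3\right) \left(-24\right)}\right) + 26050\right) \left(-10491 - 8302\right) - 61327} = \frac{1}{\left(\left(20 - 265 \sqrt{\left(-5\right) \left(-24\right)}\right) + 26050\right) \left(-18793\right) - 61327} = \frac{1}{\left(\left(20 - 265 \sqrt{120}\right) + 26050\right) \left(-18793\right) - 61327} = \frac{1}{\left(\left(20 - 265 \cdot 2 \sqrt{30}\right) + 26050\right) \left(-18793\right) - 61327} = \frac{1}{\left(\left(20 - 530 \sqrt{30}\right) + 26050\right) \left(-18793\right) - 61327} = \frac{1}{\left(26070 - 530 \sqrt{30}\right) \left(-18793\right) - 61327} = \frac{1}{\left(-489933510 + 9960290 \sqrt{30}\right) - 61327} = \frac{1}{-489994837 + 9960290 \sqrt{30}}$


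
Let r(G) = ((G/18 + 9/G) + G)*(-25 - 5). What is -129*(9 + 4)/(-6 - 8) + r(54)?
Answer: -22333/14 ≈ -1595.2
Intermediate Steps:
r(G) = -270/G - 95*G/3 (r(G) = ((G*(1/18) + 9/G) + G)*(-30) = ((G/18 + 9/G) + G)*(-30) = ((9/G + G/18) + G)*(-30) = (9/G + 19*G/18)*(-30) = -270/G - 95*G/3)
-129*(9 + 4)/(-6 - 8) + r(54) = -129*(9 + 4)/(-6 - 8) + (-270/54 - 95/3*54) = -1677/(-14) + (-270*1/54 - 1710) = -1677*(-1)/14 + (-5 - 1710) = -129*(-13/14) - 1715 = 1677/14 - 1715 = -22333/14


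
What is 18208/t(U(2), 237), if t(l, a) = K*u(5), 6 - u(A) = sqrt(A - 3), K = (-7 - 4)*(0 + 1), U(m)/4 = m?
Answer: -54624/187 - 9104*sqrt(2)/187 ≈ -360.96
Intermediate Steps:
U(m) = 4*m
K = -11 (K = -11*1 = -11)
u(A) = 6 - sqrt(-3 + A) (u(A) = 6 - sqrt(A - 3) = 6 - sqrt(-3 + A))
t(l, a) = -66 + 11*sqrt(2) (t(l, a) = -11*(6 - sqrt(-3 + 5)) = -11*(6 - sqrt(2)) = -66 + 11*sqrt(2))
18208/t(U(2), 237) = 18208/(-66 + 11*sqrt(2))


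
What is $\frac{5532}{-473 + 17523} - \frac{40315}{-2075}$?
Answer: $\frac{13976993}{707575} \approx 19.753$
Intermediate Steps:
$\frac{5532}{-473 + 17523} - \frac{40315}{-2075} = \frac{5532}{17050} - - \frac{8063}{415} = 5532 \cdot \frac{1}{17050} + \frac{8063}{415} = \frac{2766}{8525} + \frac{8063}{415} = \frac{13976993}{707575}$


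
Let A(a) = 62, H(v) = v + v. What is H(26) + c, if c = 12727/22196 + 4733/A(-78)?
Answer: 2861333/22196 ≈ 128.91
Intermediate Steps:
H(v) = 2*v
c = 1707141/22196 (c = 12727/22196 + 4733/62 = 1707141/22196 ≈ 76.912)
H(26) + c = 2*26 + 1707141/22196 = 52 + 1707141/22196 = 2861333/22196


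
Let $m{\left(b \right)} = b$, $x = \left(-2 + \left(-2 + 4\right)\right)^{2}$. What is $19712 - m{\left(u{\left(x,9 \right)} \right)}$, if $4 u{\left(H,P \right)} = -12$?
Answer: $19715$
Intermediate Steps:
$x = 0$ ($x = \left(-2 + 2\right)^{2} = 0^{2} = 0$)
$u{\left(H,P \right)} = -3$ ($u{\left(H,P \right)} = \frac{1}{4} \left(-12\right) = -3$)
$19712 - m{\left(u{\left(x,9 \right)} \right)} = 19712 - -3 = 19712 + 3 = 19715$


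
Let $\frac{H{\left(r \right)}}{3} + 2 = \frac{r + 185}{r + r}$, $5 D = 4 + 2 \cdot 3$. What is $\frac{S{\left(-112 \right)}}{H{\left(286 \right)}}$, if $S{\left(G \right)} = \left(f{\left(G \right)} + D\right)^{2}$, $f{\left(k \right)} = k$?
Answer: $- \frac{6921200}{2019} \approx -3428.0$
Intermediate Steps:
$D = 2$ ($D = \frac{4 + 2 \cdot 3}{5} = \frac{4 + 6}{5} = \frac{1}{5} \cdot 10 = 2$)
$H{\left(r \right)} = -6 + \frac{3 \left(185 + r\right)}{2 r}$ ($H{\left(r \right)} = -6 + 3 \frac{r + 185}{r + r} = -6 + 3 \frac{185 + r}{2 r} = -6 + \frac{3 \left(185 + r\right)}{2 r}$)
$S{\left(G \right)} = \left(2 + G\right)^{2}$ ($S{\left(G \right)} = \left(G + 2\right)^{2} = \left(2 + G\right)^{2}$)
$\frac{S{\left(-112 \right)}}{H{\left(286 \right)}} = \frac{\left(2 - 112\right)^{2}}{\frac{3}{2} \cdot \frac{1}{286} \left(185 - 858\right)} = \frac{\left(-110\right)^{2}}{\frac{3}{2} \cdot \frac{1}{286} \left(185 - 858\right)} = \frac{12100}{\frac{3}{2} \cdot \frac{1}{286} \left(-673\right)} = \frac{12100}{- \frac{2019}{572}} = 12100 \left(- \frac{572}{2019}\right) = - \frac{6921200}{2019}$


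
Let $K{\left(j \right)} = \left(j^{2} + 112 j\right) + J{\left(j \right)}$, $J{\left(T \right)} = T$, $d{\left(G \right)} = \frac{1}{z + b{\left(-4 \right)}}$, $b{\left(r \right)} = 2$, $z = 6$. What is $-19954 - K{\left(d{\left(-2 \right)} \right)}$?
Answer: $- \frac{1277961}{64} \approx -19968.0$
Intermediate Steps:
$d{\left(G \right)} = \frac{1}{8}$ ($d{\left(G \right)} = \frac{1}{6 + 2} = \frac{1}{8}$)
$K{\left(j \right)} = j^{2} + 113 j$ ($K{\left(j \right)} = \left(j^{2} + 112 j\right) + j = j^{2} + 113 j$)
$-19954 - K{\left(d{\left(-2 \right)} \right)} = -19954 - \frac{113 + \frac{1}{8}}{8} = -19954 - \frac{1}{8} \cdot \frac{905}{8} = -19954 - \frac{905}{64} = - \frac{1277961}{64}$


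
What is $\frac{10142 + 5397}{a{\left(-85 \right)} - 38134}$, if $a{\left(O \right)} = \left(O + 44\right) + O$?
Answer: $- \frac{15539}{38260} \approx -0.40614$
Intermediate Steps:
$a{\left(O \right)} = 44 + 2 O$ ($a{\left(O \right)} = \left(44 + O\right) + O = 44 + 2 O$)
$\frac{10142 + 5397}{a{\left(-85 \right)} - 38134} = \frac{10142 + 5397}{\left(44 + 2 \left(-85\right)\right) - 38134} = \frac{15539}{\left(44 - 170\right) - 38134} = \frac{15539}{-126 - 38134} = \frac{15539}{-38260} = 15539 \left(- \frac{1}{38260}\right) = - \frac{15539}{38260}$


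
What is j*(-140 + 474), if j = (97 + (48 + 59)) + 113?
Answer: 105878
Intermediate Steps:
j = 317 (j = (97 + 107) + 113 = 204 + 113 = 317)
j*(-140 + 474) = 317*(-140 + 474) = 317*334 = 105878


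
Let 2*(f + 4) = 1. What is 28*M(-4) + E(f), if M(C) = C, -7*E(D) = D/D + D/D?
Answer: -786/7 ≈ -112.29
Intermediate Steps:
f = -7/2 (f = -4 + (½)*1 = -4 + ½ = -7/2 ≈ -3.5000)
E(D) = -2/7 (E(D) = -(D/D + D/D)/7 = -(1 + 1)/7 = -⅐*2 = -2/7)
28*M(-4) + E(f) = 28*(-4) - 2/7 = -112 - 2/7 = -786/7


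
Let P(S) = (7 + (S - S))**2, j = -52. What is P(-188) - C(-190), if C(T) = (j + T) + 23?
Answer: 268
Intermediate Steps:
C(T) = -29 + T (C(T) = (-52 + T) + 23 = -29 + T)
P(S) = 49 (P(S) = (7 + 0)**2 = 7**2 = 49)
P(-188) - C(-190) = 49 - (-29 - 190) = 49 - 1*(-219) = 49 + 219 = 268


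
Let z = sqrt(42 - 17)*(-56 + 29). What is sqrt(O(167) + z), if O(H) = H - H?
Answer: 3*I*sqrt(15) ≈ 11.619*I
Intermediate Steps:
O(H) = 0
z = -135 (z = sqrt(25)*(-27) = 5*(-27) = -135)
sqrt(O(167) + z) = sqrt(0 - 135) = sqrt(-135) = 3*I*sqrt(15)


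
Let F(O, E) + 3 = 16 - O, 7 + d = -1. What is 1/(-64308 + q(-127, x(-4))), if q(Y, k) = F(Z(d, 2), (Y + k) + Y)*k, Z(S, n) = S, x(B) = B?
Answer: -1/64392 ≈ -1.5530e-5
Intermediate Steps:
d = -8 (d = -7 - 1 = -8)
F(O, E) = 13 - O (F(O, E) = -3 + (16 - O) = 13 - O)
q(Y, k) = 21*k (q(Y, k) = (13 - 1*(-8))*k = (13 + 8)*k = 21*k)
1/(-64308 + q(-127, x(-4))) = 1/(-64308 + 21*(-4)) = 1/(-64308 - 84) = 1/(-64392) = -1/64392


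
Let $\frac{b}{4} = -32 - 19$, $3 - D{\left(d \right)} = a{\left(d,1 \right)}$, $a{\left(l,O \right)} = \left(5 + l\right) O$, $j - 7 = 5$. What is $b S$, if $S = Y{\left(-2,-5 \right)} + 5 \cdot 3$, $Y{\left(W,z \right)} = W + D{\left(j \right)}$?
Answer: $204$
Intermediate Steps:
$j = 12$ ($j = 7 + 5 = 12$)
$a{\left(l,O \right)} = O \left(5 + l\right)$
$D{\left(d \right)} = -2 - d$ ($D{\left(d \right)} = 3 - 1 \left(5 + d\right) = 3 - \left(5 + d\right) = -2 - d$)
$Y{\left(W,z \right)} = -14 + W$ ($Y{\left(W,z \right)} = W - 14 = -14 + W$)
$b = -204$ ($b = 4 \left(-32 - 19\right) = 4 \left(-51\right) = -204$)
$S = -1$ ($S = \left(-14 - 2\right) + 5 \cdot 3 = -16 + 15 = -1$)
$b S = \left(-204\right) \left(-1\right) = 204$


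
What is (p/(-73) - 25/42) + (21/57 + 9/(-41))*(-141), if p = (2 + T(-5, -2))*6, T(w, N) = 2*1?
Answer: -52354403/2388414 ≈ -21.920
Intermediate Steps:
T(w, N) = 2
p = 24 (p = (2 + 2)*6 = 4*6 = 24)
(p/(-73) - 25/42) + (21/57 + 9/(-41))*(-141) = (24/(-73) - 25/42) + (21/57 + 9/(-41))*(-141) = (24*(-1/73) - 25*1/42) + (21*(1/57) + 9*(-1/41))*(-141) = (-24/73 - 25/42) + (7/19 - 9/41)*(-141) = -2833/3066 + (116/779)*(-141) = -2833/3066 - 16356/779 = -52354403/2388414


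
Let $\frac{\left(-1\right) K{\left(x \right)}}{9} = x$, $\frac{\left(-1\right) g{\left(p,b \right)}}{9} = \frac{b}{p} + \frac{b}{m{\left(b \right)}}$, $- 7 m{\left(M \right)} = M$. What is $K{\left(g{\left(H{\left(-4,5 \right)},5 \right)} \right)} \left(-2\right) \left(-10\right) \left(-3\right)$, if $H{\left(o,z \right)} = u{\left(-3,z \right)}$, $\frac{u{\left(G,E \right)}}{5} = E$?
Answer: $33048$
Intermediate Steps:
$u{\left(G,E \right)} = 5 E$
$m{\left(M \right)} = - \frac{M}{7}$
$H{\left(o,z \right)} = 5 z$
$g{\left(p,b \right)} = 63 - \frac{9 b}{p}$ ($g{\left(p,b \right)} = - 9 \left(\frac{b}{p} + \frac{b}{\left(- \frac{1}{7}\right) b}\right) = - 9 \left(\frac{b}{p} + b \left(- \frac{7}{b}\right)\right) = - 9 \left(\frac{b}{p} - 7\right) = - 9 \left(-7 + \frac{b}{p}\right) = 63 - \frac{9 b}{p}$)
$K{\left(x \right)} = - 9 x$
$K{\left(g{\left(H{\left(-4,5 \right)},5 \right)} \right)} \left(-2\right) \left(-10\right) \left(-3\right) = - 9 \left(63 - \frac{45}{5 \cdot 5}\right) \left(-2\right) \left(-10\right) \left(-3\right) = - 9 \left(63 - \frac{45}{25}\right) 20 \left(-3\right) = - 9 \left(63 - 45 \cdot \frac{1}{25}\right) \left(-60\right) = - 9 \left(63 - \frac{9}{5}\right) \left(-60\right) = \left(-9\right) \frac{306}{5} \left(-60\right) = \left(- \frac{2754}{5}\right) \left(-60\right) = 33048$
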